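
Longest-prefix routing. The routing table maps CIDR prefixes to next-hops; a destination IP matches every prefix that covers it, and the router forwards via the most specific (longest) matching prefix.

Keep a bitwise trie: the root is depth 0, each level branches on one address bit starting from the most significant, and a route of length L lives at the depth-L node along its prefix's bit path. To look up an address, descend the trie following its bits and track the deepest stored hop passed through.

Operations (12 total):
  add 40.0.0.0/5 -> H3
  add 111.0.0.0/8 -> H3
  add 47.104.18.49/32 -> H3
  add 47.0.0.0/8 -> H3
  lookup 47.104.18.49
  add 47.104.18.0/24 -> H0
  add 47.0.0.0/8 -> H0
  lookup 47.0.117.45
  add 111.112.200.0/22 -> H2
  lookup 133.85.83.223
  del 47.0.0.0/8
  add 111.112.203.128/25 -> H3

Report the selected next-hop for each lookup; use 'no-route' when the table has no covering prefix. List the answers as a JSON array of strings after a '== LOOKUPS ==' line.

Apply in order:
  + 40.0.0.0/5 (H3) depth=5
  + 111.0.0.0/8 (H3) depth=8
  + 47.104.18.49/32 (H3) depth=32
  + 47.0.0.0/8 (H3) depth=8
  lookup 47.104.18.49: bits 00101111011010000001001000110001 walk d0:-→d1:-→d2:-→d3:-→d4:-→d5:H3→d6:-→d7:-→d8:H3→d9:-→d10:-→d11:-→d12:-→d13:-→d14:-→d15:-→d16:-→d17:-→d18:-→d19:-→d20:-→d21:-→d22:-→d23:-→d24:-→d25:-→d26:-→d27:-→d28:-→d29:-→d30:-→d31:-→d32:H3 -> H3
  + 47.104.18.0/24 (H0) depth=24
  + 47.0.0.0/8 (H0) depth=8
  lookup 47.0.117.45: bits 001011110 walk d0:-→d1:-→d2:-→d3:-→d4:-→d5:H3→d6:-→d7:-→d8:H0→d9:- -> H0
  + 111.112.200.0/22 (H2) depth=22
  lookup 133.85.83.223: bits ε walk d0:- -> no-route
  del 47.0.0.0/8 (clear depth 8)
  + 111.112.203.128/25 (H3) depth=25

== LOOKUPS ==
["H3","H0","no-route"]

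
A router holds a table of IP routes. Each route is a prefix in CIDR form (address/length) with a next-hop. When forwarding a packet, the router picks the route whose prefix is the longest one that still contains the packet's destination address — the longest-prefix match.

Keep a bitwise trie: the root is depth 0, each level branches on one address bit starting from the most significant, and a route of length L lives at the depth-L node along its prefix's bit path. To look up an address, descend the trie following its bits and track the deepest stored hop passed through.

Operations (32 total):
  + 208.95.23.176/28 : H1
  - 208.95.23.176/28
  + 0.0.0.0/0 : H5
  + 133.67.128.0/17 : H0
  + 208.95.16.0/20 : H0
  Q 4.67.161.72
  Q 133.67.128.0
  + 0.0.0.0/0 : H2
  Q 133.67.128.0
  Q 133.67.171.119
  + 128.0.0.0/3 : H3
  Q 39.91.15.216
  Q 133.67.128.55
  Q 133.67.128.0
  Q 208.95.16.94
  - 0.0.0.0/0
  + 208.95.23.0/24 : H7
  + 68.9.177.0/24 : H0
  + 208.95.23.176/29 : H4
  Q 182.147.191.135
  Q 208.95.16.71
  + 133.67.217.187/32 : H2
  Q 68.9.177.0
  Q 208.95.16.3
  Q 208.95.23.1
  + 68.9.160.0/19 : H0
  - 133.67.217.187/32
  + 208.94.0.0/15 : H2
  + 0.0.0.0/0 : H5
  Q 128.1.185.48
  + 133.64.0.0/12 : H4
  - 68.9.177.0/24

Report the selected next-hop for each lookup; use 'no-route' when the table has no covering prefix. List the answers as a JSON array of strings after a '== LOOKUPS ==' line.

Trace:
  add 208.95.23.176/28 -> H1 at depth 28
  - 208.95.23.176/28 clear@28
  add 0.0.0.0/0 -> H5 at depth 0
  add 133.67.128.0/17 -> H0 at depth 17
  add 208.95.16.0/20 -> H0 at depth 20
  Q 4.67.161.72: descend ε ; hops seen [H5] ; pick H5
  Q 133.67.128.0: descend 10000101010000111 ; hops seen [H5,H0] ; pick H0
  add 0.0.0.0/0 -> H2 at depth 0
  Q 133.67.128.0: descend 10000101010000111 ; hops seen [H2,H0] ; pick H0
  Q 133.67.171.119: descend 10000101010000111 ; hops seen [H2,H0] ; pick H0
  add 128.0.0.0/3 -> H3 at depth 3
  Q 39.91.15.216: descend ε ; hops seen [H2] ; pick H2
  Q 133.67.128.55: descend 10000101010000111 ; hops seen [H2,H3,H0] ; pick H0
  Q 133.67.128.0: descend 10000101010000111 ; hops seen [H2,H3,H0] ; pick H0
  Q 208.95.16.94: descend 110100000101111100010 ; hops seen [H2,H0] ; pick H0
  - 0.0.0.0/0 clear@0
  add 208.95.23.0/24 -> H7 at depth 24
  add 68.9.177.0/24 -> H0 at depth 24
  add 208.95.23.176/29 -> H4 at depth 29
  Q 182.147.191.135: descend 10 ; hops seen [∅] ; pick no-route
  Q 208.95.16.71: descend 110100000101111100010 ; hops seen [H0] ; pick H0
  add 133.67.217.187/32 -> H2 at depth 32
  Q 68.9.177.0: descend 010001000000100110110001 ; hops seen [H0] ; pick H0
  Q 208.95.16.3: descend 110100000101111100010 ; hops seen [H0] ; pick H0
  Q 208.95.23.1: descend 110100000101111100010111 ; hops seen [H0,H7] ; pick H7
  add 68.9.160.0/19 -> H0 at depth 19
  - 133.67.217.187/32 clear@32
  add 208.94.0.0/15 -> H2 at depth 15
  add 0.0.0.0/0 -> H5 at depth 0
  Q 128.1.185.48: descend 10000 ; hops seen [H5,H3] ; pick H3
  add 133.64.0.0/12 -> H4 at depth 12
  - 68.9.177.0/24 clear@24

== LOOKUPS ==
["H5","H0","H0","H0","H2","H0","H0","H0","no-route","H0","H0","H0","H7","H3"]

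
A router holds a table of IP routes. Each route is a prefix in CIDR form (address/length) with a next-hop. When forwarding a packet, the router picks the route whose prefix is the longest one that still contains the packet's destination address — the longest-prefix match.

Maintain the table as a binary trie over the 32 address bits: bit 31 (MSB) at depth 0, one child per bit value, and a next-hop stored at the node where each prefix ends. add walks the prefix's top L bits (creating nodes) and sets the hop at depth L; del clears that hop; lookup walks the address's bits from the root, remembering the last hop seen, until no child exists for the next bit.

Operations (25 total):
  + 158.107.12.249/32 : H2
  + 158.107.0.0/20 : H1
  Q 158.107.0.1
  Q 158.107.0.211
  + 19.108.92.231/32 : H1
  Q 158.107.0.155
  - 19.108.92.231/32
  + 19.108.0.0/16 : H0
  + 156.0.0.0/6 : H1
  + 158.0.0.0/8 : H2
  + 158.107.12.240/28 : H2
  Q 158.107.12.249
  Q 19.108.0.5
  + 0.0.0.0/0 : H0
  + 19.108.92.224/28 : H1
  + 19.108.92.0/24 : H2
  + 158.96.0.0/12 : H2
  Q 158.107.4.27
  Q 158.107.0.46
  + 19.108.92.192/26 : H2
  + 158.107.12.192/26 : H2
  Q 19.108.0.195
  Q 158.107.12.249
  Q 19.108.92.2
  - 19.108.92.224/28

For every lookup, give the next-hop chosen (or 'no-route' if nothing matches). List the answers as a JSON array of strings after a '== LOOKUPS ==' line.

Trace:
  add 158.107.12.249/32 -> H2 at depth 32
  add 158.107.0.0/20 -> H1 at depth 20
  ? 158.107.0.1  path d0:-→d1:-→d2:-→d3:-→d4:-→d5:-→d6:-→d7:-→d8:-→d9:-→d10:-→d11:-→d12:-→d13:-→d14:-→d15:-→d16:-→d17:-→d18:-→d19:-→d20:H1  best=H1
  ? 158.107.0.211  path d0:-→d1:-→d2:-→d3:-→d4:-→d5:-→d6:-→d7:-→d8:-→d9:-→d10:-→d11:-→d12:-→d13:-→d14:-→d15:-→d16:-→d17:-→d18:-→d19:-→d20:H1  best=H1
  add 19.108.92.231/32 -> H1 at depth 32
  ? 158.107.0.155  path d0:-→d1:-→d2:-→d3:-→d4:-→d5:-→d6:-→d7:-→d8:-→d9:-→d10:-→d11:-→d12:-→d13:-→d14:-→d15:-→d16:-→d17:-→d18:-→d19:-→d20:H1  best=H1
  del 19.108.92.231/32 (clear depth 32)
  add 19.108.0.0/16 -> H0 at depth 16
  add 156.0.0.0/6 -> H1 at depth 6
  add 158.0.0.0/8 -> H2 at depth 8
  add 158.107.12.240/28 -> H2 at depth 28
  ? 158.107.12.249  path d0:-→d1:-→d2:-→d3:-→d4:-→d5:-→d6:H1→d7:-→d8:H2→d9:-→d10:-→d11:-→d12:-→d13:-→d14:-→d15:-→d16:-→d17:-→d18:-→d19:-→d20:H1→d21:-→d22:-→d23:-→d24:-→d25:-→d26:-→d27:-→d28:H2→d29:-→d30:-→d31:-→d32:H2  best=H2
  ? 19.108.0.5  path d0:-→d1:-→d2:-→d3:-→d4:-→d5:-→d6:-→d7:-→d8:-→d9:-→d10:-→d11:-→d12:-→d13:-→d14:-→d15:-→d16:H0→d17:-  best=H0
  add 0.0.0.0/0 -> H0 at depth 0
  add 19.108.92.224/28 -> H1 at depth 28
  add 19.108.92.0/24 -> H2 at depth 24
  add 158.96.0.0/12 -> H2 at depth 12
  ? 158.107.4.27  path d0:H0→d1:-→d2:-→d3:-→d4:-→d5:-→d6:H1→d7:-→d8:H2→d9:-→d10:-→d11:-→d12:H2→d13:-→d14:-→d15:-→d16:-→d17:-→d18:-→d19:-→d20:H1  best=H1
  ? 158.107.0.46  path d0:H0→d1:-→d2:-→d3:-→d4:-→d5:-→d6:H1→d7:-→d8:H2→d9:-→d10:-→d11:-→d12:H2→d13:-→d14:-→d15:-→d16:-→d17:-→d18:-→d19:-→d20:H1  best=H1
  add 19.108.92.192/26 -> H2 at depth 26
  add 158.107.12.192/26 -> H2 at depth 26
  ? 19.108.0.195  path d0:H0→d1:-→d2:-→d3:-→d4:-→d5:-→d6:-→d7:-→d8:-→d9:-→d10:-→d11:-→d12:-→d13:-→d14:-→d15:-→d16:H0→d17:-  best=H0
  ? 158.107.12.249  path d0:H0→d1:-→d2:-→d3:-→d4:-→d5:-→d6:H1→d7:-→d8:H2→d9:-→d10:-→d11:-→d12:H2→d13:-→d14:-→d15:-→d16:-→d17:-→d18:-→d19:-→d20:H1→d21:-→d22:-→d23:-→d24:-→d25:-→d26:H2→d27:-→d28:H2→d29:-→d30:-→d31:-→d32:H2  best=H2
  ? 19.108.92.2  path d0:H0→d1:-→d2:-→d3:-→d4:-→d5:-→d6:-→d7:-→d8:-→d9:-→d10:-→d11:-→d12:-→d13:-→d14:-→d15:-→d16:H0→d17:-→d18:-→d19:-→d20:-→d21:-→d22:-→d23:-→d24:H2  best=H2
  del 19.108.92.224/28 (clear depth 28)

== LOOKUPS ==
["H1","H1","H1","H2","H0","H1","H1","H0","H2","H2"]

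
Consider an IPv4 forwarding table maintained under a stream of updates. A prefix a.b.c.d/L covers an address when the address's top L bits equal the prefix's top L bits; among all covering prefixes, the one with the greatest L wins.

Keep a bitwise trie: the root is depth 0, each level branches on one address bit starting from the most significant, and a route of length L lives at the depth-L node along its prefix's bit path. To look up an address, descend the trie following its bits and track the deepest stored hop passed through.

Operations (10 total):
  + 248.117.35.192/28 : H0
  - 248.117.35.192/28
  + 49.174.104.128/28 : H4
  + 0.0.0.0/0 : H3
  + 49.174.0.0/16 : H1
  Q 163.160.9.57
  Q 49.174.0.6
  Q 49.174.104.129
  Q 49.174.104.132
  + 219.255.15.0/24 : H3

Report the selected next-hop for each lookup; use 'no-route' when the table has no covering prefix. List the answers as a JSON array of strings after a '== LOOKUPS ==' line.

Process each operation:
  add 248.117.35.192/28 -> H0 at depth 28
  del 248.117.35.192/28 (clear depth 28)
  add 49.174.104.128/28 -> H4 at depth 28
  add 0.0.0.0/0 -> H3 at depth 0
  add 49.174.0.0/16 -> H1 at depth 16
  Q 163.160.9.57: descend 1 ; hops seen [H3] ; pick H3
  Q 49.174.0.6: descend 00110001101011100 ; hops seen [H3,H1] ; pick H1
  Q 49.174.104.129: descend 0011000110101110011010001000 ; hops seen [H3,H1,H4] ; pick H4
  Q 49.174.104.132: descend 0011000110101110011010001000 ; hops seen [H3,H1,H4] ; pick H4
  add 219.255.15.0/24 -> H3 at depth 24

== LOOKUPS ==
["H3","H1","H4","H4"]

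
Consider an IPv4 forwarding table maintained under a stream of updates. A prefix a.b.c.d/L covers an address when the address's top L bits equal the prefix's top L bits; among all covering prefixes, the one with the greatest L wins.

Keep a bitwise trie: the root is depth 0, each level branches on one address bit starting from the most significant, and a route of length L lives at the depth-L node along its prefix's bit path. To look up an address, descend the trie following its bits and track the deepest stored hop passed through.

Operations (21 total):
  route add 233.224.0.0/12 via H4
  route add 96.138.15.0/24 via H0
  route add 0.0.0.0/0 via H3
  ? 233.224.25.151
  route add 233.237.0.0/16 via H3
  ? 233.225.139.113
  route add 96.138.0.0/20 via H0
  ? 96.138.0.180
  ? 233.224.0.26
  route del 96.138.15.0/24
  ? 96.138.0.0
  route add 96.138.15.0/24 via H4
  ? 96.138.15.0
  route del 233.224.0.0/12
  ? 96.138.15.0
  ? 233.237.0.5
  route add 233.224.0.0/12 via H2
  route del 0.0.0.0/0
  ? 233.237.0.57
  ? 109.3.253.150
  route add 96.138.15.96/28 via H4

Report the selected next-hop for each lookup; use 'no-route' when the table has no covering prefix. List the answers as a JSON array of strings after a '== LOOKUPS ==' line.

Apply in order:
  + 233.224.0.0/12 (H4) depth=12
  + 96.138.15.0/24 (H0) depth=24
  + 0.0.0.0/0 (H3) depth=0
  ? 233.224.25.151  path d0:H3→d1:-→d2:-→d3:-→d4:-→d5:-→d6:-→d7:-→d8:-→d9:-→d10:-→d11:-→d12:H4  best=H4
  + 233.237.0.0/16 (H3) depth=16
  ? 233.225.139.113  path d0:H3→d1:-→d2:-→d3:-→d4:-→d5:-→d6:-→d7:-→d8:-→d9:-→d10:-→d11:-→d12:H4  best=H4
  + 96.138.0.0/20 (H0) depth=20
  ? 96.138.0.180  path d0:H3→d1:-→d2:-→d3:-→d4:-→d5:-→d6:-→d7:-→d8:-→d9:-→d10:-→d11:-→d12:-→d13:-→d14:-→d15:-→d16:-→d17:-→d18:-→d19:-→d20:H0  best=H0
  ? 233.224.0.26  path d0:H3→d1:-→d2:-→d3:-→d4:-→d5:-→d6:-→d7:-→d8:-→d9:-→d10:-→d11:-→d12:H4  best=H4
  - 96.138.15.0/24 clear@24
  ? 96.138.0.0  path d0:H3→d1:-→d2:-→d3:-→d4:-→d5:-→d6:-→d7:-→d8:-→d9:-→d10:-→d11:-→d12:-→d13:-→d14:-→d15:-→d16:-→d17:-→d18:-→d19:-→d20:H0  best=H0
  + 96.138.15.0/24 (H4) depth=24
  ? 96.138.15.0  path d0:H3→d1:-→d2:-→d3:-→d4:-→d5:-→d6:-→d7:-→d8:-→d9:-→d10:-→d11:-→d12:-→d13:-→d14:-→d15:-→d16:-→d17:-→d18:-→d19:-→d20:H0→d21:-→d22:-→d23:-→d24:H4  best=H4
  - 233.224.0.0/12 clear@12
  ? 96.138.15.0  path d0:H3→d1:-→d2:-→d3:-→d4:-→d5:-→d6:-→d7:-→d8:-→d9:-→d10:-→d11:-→d12:-→d13:-→d14:-→d15:-→d16:-→d17:-→d18:-→d19:-→d20:H0→d21:-→d22:-→d23:-→d24:H4  best=H4
  ? 233.237.0.5  path d0:H3→d1:-→d2:-→d3:-→d4:-→d5:-→d6:-→d7:-→d8:-→d9:-→d10:-→d11:-→d12:-→d13:-→d14:-→d15:-→d16:H3  best=H3
  + 233.224.0.0/12 (H2) depth=12
  - 0.0.0.0/0 clear@0
  ? 233.237.0.57  path d0:-→d1:-→d2:-→d3:-→d4:-→d5:-→d6:-→d7:-→d8:-→d9:-→d10:-→d11:-→d12:H2→d13:-→d14:-→d15:-→d16:H3  best=H3
  ? 109.3.253.150  path d0:-→d1:-→d2:-→d3:-→d4:-  best=no-route
  + 96.138.15.96/28 (H4) depth=28

== LOOKUPS ==
["H4","H4","H0","H4","H0","H4","H4","H3","H3","no-route"]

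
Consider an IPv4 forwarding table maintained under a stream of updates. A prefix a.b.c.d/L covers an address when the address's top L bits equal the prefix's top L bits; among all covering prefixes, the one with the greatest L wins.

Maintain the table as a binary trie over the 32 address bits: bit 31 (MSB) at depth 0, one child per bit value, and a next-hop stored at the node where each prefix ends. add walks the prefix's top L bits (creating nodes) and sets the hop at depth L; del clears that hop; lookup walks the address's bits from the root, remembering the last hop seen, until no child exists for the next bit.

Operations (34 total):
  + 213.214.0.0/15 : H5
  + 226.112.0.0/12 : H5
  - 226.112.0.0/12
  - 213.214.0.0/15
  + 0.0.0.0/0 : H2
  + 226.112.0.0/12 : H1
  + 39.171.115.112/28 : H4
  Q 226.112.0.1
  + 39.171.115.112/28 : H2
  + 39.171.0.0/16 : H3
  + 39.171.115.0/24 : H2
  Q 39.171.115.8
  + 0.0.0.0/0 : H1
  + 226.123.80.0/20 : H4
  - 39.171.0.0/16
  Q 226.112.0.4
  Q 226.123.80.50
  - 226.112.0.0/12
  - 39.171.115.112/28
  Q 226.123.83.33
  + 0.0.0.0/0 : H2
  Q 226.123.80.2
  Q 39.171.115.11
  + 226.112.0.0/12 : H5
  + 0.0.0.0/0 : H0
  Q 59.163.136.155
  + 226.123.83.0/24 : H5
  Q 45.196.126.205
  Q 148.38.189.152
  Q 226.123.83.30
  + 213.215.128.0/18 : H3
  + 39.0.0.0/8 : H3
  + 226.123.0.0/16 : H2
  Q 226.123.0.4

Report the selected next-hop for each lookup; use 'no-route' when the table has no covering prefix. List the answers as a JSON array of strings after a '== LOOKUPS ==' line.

Apply in order:
  add 213.214.0.0/15 -> H5 at depth 15
  add 226.112.0.0/12 -> H5 at depth 12
  del 226.112.0.0/12 (clear depth 12)
  del 213.214.0.0/15 (clear depth 15)
  add 0.0.0.0/0 -> H2 at depth 0
  add 226.112.0.0/12 -> H1 at depth 12
  add 39.171.115.112/28 -> H4 at depth 28
  Q 226.112.0.1: descend 111000100111 ; hops seen [H2,H1] ; pick H1
  add 39.171.115.112/28 -> H2 at depth 28
  add 39.171.0.0/16 -> H3 at depth 16
  add 39.171.115.0/24 -> H2 at depth 24
  Q 39.171.115.8: descend 0010011110101011011100110 ; hops seen [H2,H3,H2] ; pick H2
  add 0.0.0.0/0 -> H1 at depth 0
  add 226.123.80.0/20 -> H4 at depth 20
  del 39.171.0.0/16 (clear depth 16)
  Q 226.112.0.4: descend 111000100111 ; hops seen [H1,H1] ; pick H1
  Q 226.123.80.50: descend 11100010011110110101 ; hops seen [H1,H1,H4] ; pick H4
  del 226.112.0.0/12 (clear depth 12)
  del 39.171.115.112/28 (clear depth 28)
  Q 226.123.83.33: descend 11100010011110110101 ; hops seen [H1,H4] ; pick H4
  add 0.0.0.0/0 -> H2 at depth 0
  Q 226.123.80.2: descend 11100010011110110101 ; hops seen [H2,H4] ; pick H4
  Q 39.171.115.11: descend 0010011110101011011100110 ; hops seen [H2,H2] ; pick H2
  add 226.112.0.0/12 -> H5 at depth 12
  add 0.0.0.0/0 -> H0 at depth 0
  Q 59.163.136.155: descend 001 ; hops seen [H0] ; pick H0
  add 226.123.83.0/24 -> H5 at depth 24
  Q 45.196.126.205: descend 0010 ; hops seen [H0] ; pick H0
  Q 148.38.189.152: descend 1 ; hops seen [H0] ; pick H0
  Q 226.123.83.30: descend 111000100111101101010011 ; hops seen [H0,H5,H4,H5] ; pick H5
  add 213.215.128.0/18 -> H3 at depth 18
  add 39.0.0.0/8 -> H3 at depth 8
  add 226.123.0.0/16 -> H2 at depth 16
  Q 226.123.0.4: descend 11100010011110110 ; hops seen [H0,H5,H2] ; pick H2

== LOOKUPS ==
["H1","H2","H1","H4","H4","H4","H2","H0","H0","H0","H5","H2"]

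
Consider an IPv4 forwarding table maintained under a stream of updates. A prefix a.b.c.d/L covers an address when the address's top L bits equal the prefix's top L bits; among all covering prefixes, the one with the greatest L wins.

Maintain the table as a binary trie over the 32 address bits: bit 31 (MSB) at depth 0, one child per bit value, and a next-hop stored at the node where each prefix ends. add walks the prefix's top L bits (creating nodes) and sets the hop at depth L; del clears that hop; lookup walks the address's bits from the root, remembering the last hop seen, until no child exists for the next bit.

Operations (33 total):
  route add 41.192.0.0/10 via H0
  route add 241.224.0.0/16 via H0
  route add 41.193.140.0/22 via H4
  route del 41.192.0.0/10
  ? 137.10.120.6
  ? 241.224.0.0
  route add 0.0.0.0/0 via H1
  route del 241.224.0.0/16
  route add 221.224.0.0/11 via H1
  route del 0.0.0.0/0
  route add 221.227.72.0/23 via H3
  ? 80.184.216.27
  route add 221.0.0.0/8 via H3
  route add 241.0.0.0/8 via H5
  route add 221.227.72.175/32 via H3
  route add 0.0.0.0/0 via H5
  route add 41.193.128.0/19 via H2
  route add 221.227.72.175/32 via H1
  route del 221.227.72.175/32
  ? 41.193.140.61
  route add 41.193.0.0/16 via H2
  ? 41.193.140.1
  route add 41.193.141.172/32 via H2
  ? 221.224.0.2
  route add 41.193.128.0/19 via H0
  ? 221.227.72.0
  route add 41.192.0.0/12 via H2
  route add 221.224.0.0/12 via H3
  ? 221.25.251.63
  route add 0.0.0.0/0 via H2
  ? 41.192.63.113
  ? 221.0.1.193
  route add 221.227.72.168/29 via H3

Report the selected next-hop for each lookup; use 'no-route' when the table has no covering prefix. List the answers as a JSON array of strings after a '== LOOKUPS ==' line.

Process each operation:
  + 41.192.0.0/10 (H0) depth=10
  + 241.224.0.0/16 (H0) depth=16
  + 41.193.140.0/22 (H4) depth=22
  del 41.192.0.0/10 (clear depth 10)
  lookup 137.10.120.6: bits 1 walk d0:-→d1:- -> no-route
  lookup 241.224.0.0: bits 1111000111100000 walk d0:-→d1:-→d2:-→d3:-→d4:-→d5:-→d6:-→d7:-→d8:-→d9:-→d10:-→d11:-→d12:-→d13:-→d14:-→d15:-→d16:H0 -> H0
  + 0.0.0.0/0 (H1) depth=0
  del 241.224.0.0/16 (clear depth 16)
  + 221.224.0.0/11 (H1) depth=11
  del 0.0.0.0/0 (clear depth 0)
  + 221.227.72.0/23 (H3) depth=23
  lookup 80.184.216.27: bits 0 walk d0:-→d1:- -> no-route
  + 221.0.0.0/8 (H3) depth=8
  + 241.0.0.0/8 (H5) depth=8
  + 221.227.72.175/32 (H3) depth=32
  + 0.0.0.0/0 (H5) depth=0
  + 41.193.128.0/19 (H2) depth=19
  + 221.227.72.175/32 (H1) depth=32
  del 221.227.72.175/32 (clear depth 32)
  lookup 41.193.140.61: bits 0010100111000001100011 walk d0:H5→d1:-→d2:-→d3:-→d4:-→d5:-→d6:-→d7:-→d8:-→d9:-→d10:-→d11:-→d12:-→d13:-→d14:-→d15:-→d16:-→d17:-→d18:-→d19:H2→d20:-→d21:-→d22:H4 -> H4
  + 41.193.0.0/16 (H2) depth=16
  lookup 41.193.140.1: bits 0010100111000001100011 walk d0:H5→d1:-→d2:-→d3:-→d4:-→d5:-→d6:-→d7:-→d8:-→d9:-→d10:-→d11:-→d12:-→d13:-→d14:-→d15:-→d16:H2→d17:-→d18:-→d19:H2→d20:-→d21:-→d22:H4 -> H4
  + 41.193.141.172/32 (H2) depth=32
  lookup 221.224.0.2: bits 11011101111000 walk d0:H5→d1:-→d2:-→d3:-→d4:-→d5:-→d6:-→d7:-→d8:H3→d9:-→d10:-→d11:H1→d12:-→d13:-→d14:- -> H1
  + 41.193.128.0/19 (H0) depth=19
  lookup 221.227.72.0: bits 110111011110001101001000 walk d0:H5→d1:-→d2:-→d3:-→d4:-→d5:-→d6:-→d7:-→d8:H3→d9:-→d10:-→d11:H1→d12:-→d13:-→d14:-→d15:-→d16:-→d17:-→d18:-→d19:-→d20:-→d21:-→d22:-→d23:H3→d24:- -> H3
  + 41.192.0.0/12 (H2) depth=12
  + 221.224.0.0/12 (H3) depth=12
  lookup 221.25.251.63: bits 11011101 walk d0:H5→d1:-→d2:-→d3:-→d4:-→d5:-→d6:-→d7:-→d8:H3 -> H3
  + 0.0.0.0/0 (H2) depth=0
  lookup 41.192.63.113: bits 001010011100000 walk d0:H2→d1:-→d2:-→d3:-→d4:-→d5:-→d6:-→d7:-→d8:-→d9:-→d10:-→d11:-→d12:H2→d13:-→d14:-→d15:- -> H2
  lookup 221.0.1.193: bits 11011101 walk d0:H2→d1:-→d2:-→d3:-→d4:-→d5:-→d6:-→d7:-→d8:H3 -> H3
  + 221.227.72.168/29 (H3) depth=29

== LOOKUPS ==
["no-route","H0","no-route","H4","H4","H1","H3","H3","H2","H3"]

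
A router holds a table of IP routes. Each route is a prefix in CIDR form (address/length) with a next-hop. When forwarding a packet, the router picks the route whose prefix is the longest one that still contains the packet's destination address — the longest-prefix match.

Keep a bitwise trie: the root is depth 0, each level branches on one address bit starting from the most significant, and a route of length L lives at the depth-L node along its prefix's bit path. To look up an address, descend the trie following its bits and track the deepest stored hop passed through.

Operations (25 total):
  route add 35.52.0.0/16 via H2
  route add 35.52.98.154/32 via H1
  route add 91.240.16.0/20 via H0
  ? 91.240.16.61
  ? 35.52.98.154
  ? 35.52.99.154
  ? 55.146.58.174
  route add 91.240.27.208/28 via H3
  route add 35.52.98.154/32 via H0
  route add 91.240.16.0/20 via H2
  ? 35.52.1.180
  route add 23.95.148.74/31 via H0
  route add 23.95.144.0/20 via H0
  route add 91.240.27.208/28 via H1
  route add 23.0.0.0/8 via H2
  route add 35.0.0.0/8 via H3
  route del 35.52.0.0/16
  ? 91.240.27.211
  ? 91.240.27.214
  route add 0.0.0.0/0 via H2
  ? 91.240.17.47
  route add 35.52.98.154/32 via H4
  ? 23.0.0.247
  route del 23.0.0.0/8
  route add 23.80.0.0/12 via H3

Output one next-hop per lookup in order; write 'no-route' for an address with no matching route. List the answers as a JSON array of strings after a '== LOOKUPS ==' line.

Process each operation:
  add 35.52.0.0/16 -> H2 at depth 16
  add 35.52.98.154/32 -> H1 at depth 32
  add 91.240.16.0/20 -> H0 at depth 20
  lookup 91.240.16.61: bits 01011011111100000001 walk d0:-→d1:-→d2:-→d3:-→d4:-→d5:-→d6:-→d7:-→d8:-→d9:-→d10:-→d11:-→d12:-→d13:-→d14:-→d15:-→d16:-→d17:-→d18:-→d19:-→d20:H0 -> H0
  lookup 35.52.98.154: bits 00100011001101000110001010011010 walk d0:-→d1:-→d2:-→d3:-→d4:-→d5:-→d6:-→d7:-→d8:-→d9:-→d10:-→d11:-→d12:-→d13:-→d14:-→d15:-→d16:H2→d17:-→d18:-→d19:-→d20:-→d21:-→d22:-→d23:-→d24:-→d25:-→d26:-→d27:-→d28:-→d29:-→d30:-→d31:-→d32:H1 -> H1
  lookup 35.52.99.154: bits 00100011001101000110001 walk d0:-→d1:-→d2:-→d3:-→d4:-→d5:-→d6:-→d7:-→d8:-→d9:-→d10:-→d11:-→d12:-→d13:-→d14:-→d15:-→d16:H2→d17:-→d18:-→d19:-→d20:-→d21:-→d22:-→d23:- -> H2
  lookup 55.146.58.174: bits 001 walk d0:-→d1:-→d2:-→d3:- -> no-route
  add 91.240.27.208/28 -> H3 at depth 28
  add 35.52.98.154/32 -> H0 at depth 32
  add 91.240.16.0/20 -> H2 at depth 20
  lookup 35.52.1.180: bits 00100011001101000 walk d0:-→d1:-→d2:-→d3:-→d4:-→d5:-→d6:-→d7:-→d8:-→d9:-→d10:-→d11:-→d12:-→d13:-→d14:-→d15:-→d16:H2→d17:- -> H2
  add 23.95.148.74/31 -> H0 at depth 31
  add 23.95.144.0/20 -> H0 at depth 20
  add 91.240.27.208/28 -> H1 at depth 28
  add 23.0.0.0/8 -> H2 at depth 8
  add 35.0.0.0/8 -> H3 at depth 8
  - 35.52.0.0/16 clear@16
  lookup 91.240.27.211: bits 0101101111110000000110111101 walk d0:-→d1:-→d2:-→d3:-→d4:-→d5:-→d6:-→d7:-→d8:-→d9:-→d10:-→d11:-→d12:-→d13:-→d14:-→d15:-→d16:-→d17:-→d18:-→d19:-→d20:H2→d21:-→d22:-→d23:-→d24:-→d25:-→d26:-→d27:-→d28:H1 -> H1
  lookup 91.240.27.214: bits 0101101111110000000110111101 walk d0:-→d1:-→d2:-→d3:-→d4:-→d5:-→d6:-→d7:-→d8:-→d9:-→d10:-→d11:-→d12:-→d13:-→d14:-→d15:-→d16:-→d17:-→d18:-→d19:-→d20:H2→d21:-→d22:-→d23:-→d24:-→d25:-→d26:-→d27:-→d28:H1 -> H1
  add 0.0.0.0/0 -> H2 at depth 0
  lookup 91.240.17.47: bits 01011011111100000001 walk d0:H2→d1:-→d2:-→d3:-→d4:-→d5:-→d6:-→d7:-→d8:-→d9:-→d10:-→d11:-→d12:-→d13:-→d14:-→d15:-→d16:-→d17:-→d18:-→d19:-→d20:H2 -> H2
  add 35.52.98.154/32 -> H4 at depth 32
  lookup 23.0.0.247: bits 000101110 walk d0:H2→d1:-→d2:-→d3:-→d4:-→d5:-→d6:-→d7:-→d8:H2→d9:- -> H2
  - 23.0.0.0/8 clear@8
  add 23.80.0.0/12 -> H3 at depth 12

== LOOKUPS ==
["H0","H1","H2","no-route","H2","H1","H1","H2","H2"]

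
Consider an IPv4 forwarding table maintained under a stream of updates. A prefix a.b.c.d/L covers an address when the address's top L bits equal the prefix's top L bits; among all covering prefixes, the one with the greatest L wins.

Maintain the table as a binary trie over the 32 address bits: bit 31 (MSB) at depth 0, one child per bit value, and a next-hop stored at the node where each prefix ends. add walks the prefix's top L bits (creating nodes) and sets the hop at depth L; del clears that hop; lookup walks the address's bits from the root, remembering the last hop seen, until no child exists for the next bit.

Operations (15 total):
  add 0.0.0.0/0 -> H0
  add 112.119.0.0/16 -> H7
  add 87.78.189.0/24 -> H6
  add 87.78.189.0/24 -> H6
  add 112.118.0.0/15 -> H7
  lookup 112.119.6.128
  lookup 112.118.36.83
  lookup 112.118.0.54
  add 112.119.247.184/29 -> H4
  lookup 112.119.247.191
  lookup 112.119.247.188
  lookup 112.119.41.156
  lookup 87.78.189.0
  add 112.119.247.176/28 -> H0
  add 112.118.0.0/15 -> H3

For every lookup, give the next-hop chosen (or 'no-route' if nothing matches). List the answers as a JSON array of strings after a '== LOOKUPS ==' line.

Process each operation:
  + 0.0.0.0/0 (H0) depth=0
  + 112.119.0.0/16 (H7) depth=16
  + 87.78.189.0/24 (H6) depth=24
  + 87.78.189.0/24 (H6) depth=24
  + 112.118.0.0/15 (H7) depth=15
  Q 112.119.6.128: descend 0111000001110111 ; hops seen [H0,H7,H7] ; pick H7
  Q 112.118.36.83: descend 011100000111011 ; hops seen [H0,H7] ; pick H7
  Q 112.118.0.54: descend 011100000111011 ; hops seen [H0,H7] ; pick H7
  + 112.119.247.184/29 (H4) depth=29
  Q 112.119.247.191: descend 01110000011101111111011110111 ; hops seen [H0,H7,H7,H4] ; pick H4
  Q 112.119.247.188: descend 01110000011101111111011110111 ; hops seen [H0,H7,H7,H4] ; pick H4
  Q 112.119.41.156: descend 0111000001110111 ; hops seen [H0,H7,H7] ; pick H7
  Q 87.78.189.0: descend 010101110100111010111101 ; hops seen [H0,H6] ; pick H6
  + 112.119.247.176/28 (H0) depth=28
  + 112.118.0.0/15 (H3) depth=15

== LOOKUPS ==
["H7","H7","H7","H4","H4","H7","H6"]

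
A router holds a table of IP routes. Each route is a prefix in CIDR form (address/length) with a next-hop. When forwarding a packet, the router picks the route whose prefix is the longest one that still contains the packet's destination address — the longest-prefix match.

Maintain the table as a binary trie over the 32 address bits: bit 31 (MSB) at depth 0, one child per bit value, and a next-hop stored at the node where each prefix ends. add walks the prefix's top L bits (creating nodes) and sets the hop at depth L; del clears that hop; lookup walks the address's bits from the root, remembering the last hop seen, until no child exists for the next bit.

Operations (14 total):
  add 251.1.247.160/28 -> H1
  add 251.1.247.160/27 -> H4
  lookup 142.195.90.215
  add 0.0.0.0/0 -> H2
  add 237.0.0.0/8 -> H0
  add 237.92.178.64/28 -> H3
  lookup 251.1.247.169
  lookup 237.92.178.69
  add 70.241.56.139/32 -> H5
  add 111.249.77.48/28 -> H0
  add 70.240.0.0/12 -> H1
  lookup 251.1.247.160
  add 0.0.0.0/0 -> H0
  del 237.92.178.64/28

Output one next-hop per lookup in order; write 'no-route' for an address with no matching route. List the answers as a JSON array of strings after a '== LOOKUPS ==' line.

Process each operation:
  + 251.1.247.160/28 (H1) depth=28
  + 251.1.247.160/27 (H4) depth=27
  lookup 142.195.90.215: bits 1 walk d0:-→d1:- -> no-route
  + 0.0.0.0/0 (H2) depth=0
  + 237.0.0.0/8 (H0) depth=8
  + 237.92.178.64/28 (H3) depth=28
  lookup 251.1.247.169: bits 1111101100000001111101111010 walk d0:H2→d1:-→d2:-→d3:-→d4:-→d5:-→d6:-→d7:-→d8:-→d9:-→d10:-→d11:-→d12:-→d13:-→d14:-→d15:-→d16:-→d17:-→d18:-→d19:-→d20:-→d21:-→d22:-→d23:-→d24:-→d25:-→d26:-→d27:H4→d28:H1 -> H1
  lookup 237.92.178.69: bits 1110110101011100101100100100 walk d0:H2→d1:-→d2:-→d3:-→d4:-→d5:-→d6:-→d7:-→d8:H0→d9:-→d10:-→d11:-→d12:-→d13:-→d14:-→d15:-→d16:-→d17:-→d18:-→d19:-→d20:-→d21:-→d22:-→d23:-→d24:-→d25:-→d26:-→d27:-→d28:H3 -> H3
  + 70.241.56.139/32 (H5) depth=32
  + 111.249.77.48/28 (H0) depth=28
  + 70.240.0.0/12 (H1) depth=12
  lookup 251.1.247.160: bits 1111101100000001111101111010 walk d0:H2→d1:-→d2:-→d3:-→d4:-→d5:-→d6:-→d7:-→d8:-→d9:-→d10:-→d11:-→d12:-→d13:-→d14:-→d15:-→d16:-→d17:-→d18:-→d19:-→d20:-→d21:-→d22:-→d23:-→d24:-→d25:-→d26:-→d27:H4→d28:H1 -> H1
  + 0.0.0.0/0 (H0) depth=0
  del 237.92.178.64/28 (clear depth 28)

== LOOKUPS ==
["no-route","H1","H3","H1"]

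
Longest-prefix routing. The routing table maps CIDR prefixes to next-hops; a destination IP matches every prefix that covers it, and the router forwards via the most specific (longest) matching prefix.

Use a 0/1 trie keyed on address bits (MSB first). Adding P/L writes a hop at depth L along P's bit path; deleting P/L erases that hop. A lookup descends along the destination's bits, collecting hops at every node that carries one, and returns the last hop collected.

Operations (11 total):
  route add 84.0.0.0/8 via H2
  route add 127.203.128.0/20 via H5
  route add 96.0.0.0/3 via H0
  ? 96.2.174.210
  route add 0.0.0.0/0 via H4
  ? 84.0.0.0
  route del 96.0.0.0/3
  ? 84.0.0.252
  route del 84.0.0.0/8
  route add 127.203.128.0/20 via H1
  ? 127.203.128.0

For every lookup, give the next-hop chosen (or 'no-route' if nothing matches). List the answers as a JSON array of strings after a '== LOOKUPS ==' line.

Trace:
  + 84.0.0.0/8 (H2) depth=8
  + 127.203.128.0/20 (H5) depth=20
  + 96.0.0.0/3 (H0) depth=3
  ? 96.2.174.210  path d0:-→d1:-→d2:-→d3:H0  best=H0
  + 0.0.0.0/0 (H4) depth=0
  ? 84.0.0.0  path d0:H4→d1:-→d2:-→d3:-→d4:-→d5:-→d6:-→d7:-→d8:H2  best=H2
  - 96.0.0.0/3 clear@3
  ? 84.0.0.252  path d0:H4→d1:-→d2:-→d3:-→d4:-→d5:-→d6:-→d7:-→d8:H2  best=H2
  - 84.0.0.0/8 clear@8
  + 127.203.128.0/20 (H1) depth=20
  ? 127.203.128.0  path d0:H4→d1:-→d2:-→d3:-→d4:-→d5:-→d6:-→d7:-→d8:-→d9:-→d10:-→d11:-→d12:-→d13:-→d14:-→d15:-→d16:-→d17:-→d18:-→d19:-→d20:H1  best=H1

== LOOKUPS ==
["H0","H2","H2","H1"]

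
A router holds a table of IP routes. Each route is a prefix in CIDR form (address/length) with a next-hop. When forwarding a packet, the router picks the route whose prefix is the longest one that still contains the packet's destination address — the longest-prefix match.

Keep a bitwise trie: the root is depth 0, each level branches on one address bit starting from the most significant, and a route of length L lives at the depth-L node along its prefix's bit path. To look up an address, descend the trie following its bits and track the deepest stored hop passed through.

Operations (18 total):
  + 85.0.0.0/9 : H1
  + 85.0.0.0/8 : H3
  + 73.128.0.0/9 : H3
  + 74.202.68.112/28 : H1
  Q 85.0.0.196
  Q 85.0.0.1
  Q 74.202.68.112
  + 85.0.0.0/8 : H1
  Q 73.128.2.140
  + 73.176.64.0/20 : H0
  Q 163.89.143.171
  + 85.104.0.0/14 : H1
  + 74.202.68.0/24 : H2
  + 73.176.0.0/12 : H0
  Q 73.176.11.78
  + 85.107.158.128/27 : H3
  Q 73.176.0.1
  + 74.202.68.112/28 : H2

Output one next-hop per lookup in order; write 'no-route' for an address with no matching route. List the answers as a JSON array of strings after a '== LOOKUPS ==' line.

Process each operation:
  add 85.0.0.0/9 -> H1 at depth 9
  add 85.0.0.0/8 -> H3 at depth 8
  add 73.128.0.0/9 -> H3 at depth 9
  add 74.202.68.112/28 -> H1 at depth 28
  Q 85.0.0.196: descend 010101010 ; hops seen [H3,H1] ; pick H1
  Q 85.0.0.1: descend 010101010 ; hops seen [H3,H1] ; pick H1
  Q 74.202.68.112: descend 0100101011001010010001000111 ; hops seen [H1] ; pick H1
  add 85.0.0.0/8 -> H1 at depth 8
  Q 73.128.2.140: descend 010010011 ; hops seen [H3] ; pick H3
  add 73.176.64.0/20 -> H0 at depth 20
  Q 163.89.143.171: descend ε ; hops seen [∅] ; pick no-route
  add 85.104.0.0/14 -> H1 at depth 14
  add 74.202.68.0/24 -> H2 at depth 24
  add 73.176.0.0/12 -> H0 at depth 12
  Q 73.176.11.78: descend 01001001101100000 ; hops seen [H3,H0] ; pick H0
  add 85.107.158.128/27 -> H3 at depth 27
  Q 73.176.0.1: descend 01001001101100000 ; hops seen [H3,H0] ; pick H0
  add 74.202.68.112/28 -> H2 at depth 28

== LOOKUPS ==
["H1","H1","H1","H3","no-route","H0","H0"]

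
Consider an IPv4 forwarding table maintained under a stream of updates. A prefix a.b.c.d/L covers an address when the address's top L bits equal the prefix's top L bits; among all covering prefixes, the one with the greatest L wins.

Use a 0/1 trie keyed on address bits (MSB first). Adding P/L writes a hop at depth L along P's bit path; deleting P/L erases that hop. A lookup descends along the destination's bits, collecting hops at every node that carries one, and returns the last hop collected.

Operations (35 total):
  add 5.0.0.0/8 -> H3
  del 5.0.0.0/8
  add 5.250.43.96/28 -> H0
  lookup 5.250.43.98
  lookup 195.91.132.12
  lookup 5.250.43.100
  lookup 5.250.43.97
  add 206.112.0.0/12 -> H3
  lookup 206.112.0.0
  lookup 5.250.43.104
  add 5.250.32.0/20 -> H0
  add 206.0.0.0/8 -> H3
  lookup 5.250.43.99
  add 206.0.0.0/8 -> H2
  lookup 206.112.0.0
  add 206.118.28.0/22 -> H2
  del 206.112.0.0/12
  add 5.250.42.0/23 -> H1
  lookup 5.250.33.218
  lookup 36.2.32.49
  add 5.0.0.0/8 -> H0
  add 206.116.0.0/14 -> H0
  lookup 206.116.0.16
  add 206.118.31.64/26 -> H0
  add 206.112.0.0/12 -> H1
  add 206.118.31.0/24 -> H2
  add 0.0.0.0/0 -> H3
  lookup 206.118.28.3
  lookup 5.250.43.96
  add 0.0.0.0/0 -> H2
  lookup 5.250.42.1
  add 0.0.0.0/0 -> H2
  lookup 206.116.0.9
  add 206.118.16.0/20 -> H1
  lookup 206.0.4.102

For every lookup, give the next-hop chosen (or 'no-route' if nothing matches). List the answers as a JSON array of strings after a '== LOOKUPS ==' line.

Apply in order:
  add 5.0.0.0/8 -> H3 at depth 8
  - 5.0.0.0/8 clear@8
  add 5.250.43.96/28 -> H0 at depth 28
  Q 5.250.43.98: descend 0000010111111010001010110110 ; hops seen [H0] ; pick H0
  Q 195.91.132.12: descend ε ; hops seen [∅] ; pick no-route
  Q 5.250.43.100: descend 0000010111111010001010110110 ; hops seen [H0] ; pick H0
  Q 5.250.43.97: descend 0000010111111010001010110110 ; hops seen [H0] ; pick H0
  add 206.112.0.0/12 -> H3 at depth 12
  Q 206.112.0.0: descend 110011100111 ; hops seen [H3] ; pick H3
  Q 5.250.43.104: descend 0000010111111010001010110110 ; hops seen [H0] ; pick H0
  add 5.250.32.0/20 -> H0 at depth 20
  add 206.0.0.0/8 -> H3 at depth 8
  Q 5.250.43.99: descend 0000010111111010001010110110 ; hops seen [H0,H0] ; pick H0
  add 206.0.0.0/8 -> H2 at depth 8
  Q 206.112.0.0: descend 110011100111 ; hops seen [H2,H3] ; pick H3
  add 206.118.28.0/22 -> H2 at depth 22
  - 206.112.0.0/12 clear@12
  add 5.250.42.0/23 -> H1 at depth 23
  Q 5.250.33.218: descend 00000101111110100010 ; hops seen [H0] ; pick H0
  Q 36.2.32.49: descend 00 ; hops seen [∅] ; pick no-route
  add 5.0.0.0/8 -> H0 at depth 8
  add 206.116.0.0/14 -> H0 at depth 14
  Q 206.116.0.16: descend 11001110011101 ; hops seen [H2,H0] ; pick H0
  add 206.118.31.64/26 -> H0 at depth 26
  add 206.112.0.0/12 -> H1 at depth 12
  add 206.118.31.0/24 -> H2 at depth 24
  add 0.0.0.0/0 -> H3 at depth 0
  Q 206.118.28.3: descend 1100111001110110000111 ; hops seen [H3,H2,H1,H0,H2] ; pick H2
  Q 5.250.43.96: descend 0000010111111010001010110110 ; hops seen [H3,H0,H0,H1,H0] ; pick H0
  add 0.0.0.0/0 -> H2 at depth 0
  Q 5.250.42.1: descend 00000101111110100010101 ; hops seen [H2,H0,H0,H1] ; pick H1
  add 0.0.0.0/0 -> H2 at depth 0
  Q 206.116.0.9: descend 11001110011101 ; hops seen [H2,H2,H1,H0] ; pick H0
  add 206.118.16.0/20 -> H1 at depth 20
  Q 206.0.4.102: descend 110011100 ; hops seen [H2,H2] ; pick H2

== LOOKUPS ==
["H0","no-route","H0","H0","H3","H0","H0","H3","H0","no-route","H0","H2","H0","H1","H0","H2"]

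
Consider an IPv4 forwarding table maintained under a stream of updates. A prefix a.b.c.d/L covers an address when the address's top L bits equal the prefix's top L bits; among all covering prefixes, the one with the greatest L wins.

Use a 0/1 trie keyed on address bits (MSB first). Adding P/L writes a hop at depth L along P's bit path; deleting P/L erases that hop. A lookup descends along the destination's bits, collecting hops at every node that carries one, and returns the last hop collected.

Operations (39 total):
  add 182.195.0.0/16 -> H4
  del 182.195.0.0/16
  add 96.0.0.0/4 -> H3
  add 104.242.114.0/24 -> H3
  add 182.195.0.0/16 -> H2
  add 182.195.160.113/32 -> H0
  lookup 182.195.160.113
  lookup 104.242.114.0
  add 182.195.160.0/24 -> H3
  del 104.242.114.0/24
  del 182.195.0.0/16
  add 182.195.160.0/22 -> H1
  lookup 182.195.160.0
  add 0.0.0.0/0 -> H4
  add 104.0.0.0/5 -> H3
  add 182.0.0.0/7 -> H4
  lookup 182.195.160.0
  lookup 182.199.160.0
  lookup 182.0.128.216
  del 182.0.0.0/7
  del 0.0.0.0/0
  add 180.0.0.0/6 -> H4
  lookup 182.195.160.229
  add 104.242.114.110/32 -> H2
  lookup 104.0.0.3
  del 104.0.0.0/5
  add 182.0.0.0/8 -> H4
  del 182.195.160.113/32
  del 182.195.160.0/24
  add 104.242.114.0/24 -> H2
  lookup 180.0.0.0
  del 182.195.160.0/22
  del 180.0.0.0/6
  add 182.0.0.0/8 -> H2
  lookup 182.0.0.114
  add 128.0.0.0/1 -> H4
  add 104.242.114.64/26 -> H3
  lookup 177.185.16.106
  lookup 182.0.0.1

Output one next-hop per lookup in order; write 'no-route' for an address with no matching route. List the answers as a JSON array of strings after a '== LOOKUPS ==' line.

Process each operation:
  + 182.195.0.0/16 (H4) depth=16
  - 182.195.0.0/16 clear@16
  + 96.0.0.0/4 (H3) depth=4
  + 104.242.114.0/24 (H3) depth=24
  + 182.195.0.0/16 (H2) depth=16
  + 182.195.160.113/32 (H0) depth=32
  lookup 182.195.160.113: bits 10110110110000111010000001110001 walk d0:-→d1:-→d2:-→d3:-→d4:-→d5:-→d6:-→d7:-→d8:-→d9:-→d10:-→d11:-→d12:-→d13:-→d14:-→d15:-→d16:H2→d17:-→d18:-→d19:-→d20:-→d21:-→d22:-→d23:-→d24:-→d25:-→d26:-→d27:-→d28:-→d29:-→d30:-→d31:-→d32:H0 -> H0
  lookup 104.242.114.0: bits 011010001111001001110010 walk d0:-→d1:-→d2:-→d3:-→d4:H3→d5:-→d6:-→d7:-→d8:-→d9:-→d10:-→d11:-→d12:-→d13:-→d14:-→d15:-→d16:-→d17:-→d18:-→d19:-→d20:-→d21:-→d22:-→d23:-→d24:H3 -> H3
  + 182.195.160.0/24 (H3) depth=24
  - 104.242.114.0/24 clear@24
  - 182.195.0.0/16 clear@16
  + 182.195.160.0/22 (H1) depth=22
  lookup 182.195.160.0: bits 1011011011000011101000000 walk d0:-→d1:-→d2:-→d3:-→d4:-→d5:-→d6:-→d7:-→d8:-→d9:-→d10:-→d11:-→d12:-→d13:-→d14:-→d15:-→d16:-→d17:-→d18:-→d19:-→d20:-→d21:-→d22:H1→d23:-→d24:H3→d25:- -> H3
  + 0.0.0.0/0 (H4) depth=0
  + 104.0.0.0/5 (H3) depth=5
  + 182.0.0.0/7 (H4) depth=7
  lookup 182.195.160.0: bits 1011011011000011101000000 walk d0:H4→d1:-→d2:-→d3:-→d4:-→d5:-→d6:-→d7:H4→d8:-→d9:-→d10:-→d11:-→d12:-→d13:-→d14:-→d15:-→d16:-→d17:-→d18:-→d19:-→d20:-→d21:-→d22:H1→d23:-→d24:H3→d25:- -> H3
  lookup 182.199.160.0: bits 1011011011000 walk d0:H4→d1:-→d2:-→d3:-→d4:-→d5:-→d6:-→d7:H4→d8:-→d9:-→d10:-→d11:-→d12:-→d13:- -> H4
  lookup 182.0.128.216: bits 10110110 walk d0:H4→d1:-→d2:-→d3:-→d4:-→d5:-→d6:-→d7:H4→d8:- -> H4
  - 182.0.0.0/7 clear@7
  - 0.0.0.0/0 clear@0
  + 180.0.0.0/6 (H4) depth=6
  lookup 182.195.160.229: bits 101101101100001110100000 walk d0:-→d1:-→d2:-→d3:-→d4:-→d5:-→d6:H4→d7:-→d8:-→d9:-→d10:-→d11:-→d12:-→d13:-→d14:-→d15:-→d16:-→d17:-→d18:-→d19:-→d20:-→d21:-→d22:H1→d23:-→d24:H3 -> H3
  + 104.242.114.110/32 (H2) depth=32
  lookup 104.0.0.3: bits 01101000 walk d0:-→d1:-→d2:-→d3:-→d4:H3→d5:H3→d6:-→d7:-→d8:- -> H3
  - 104.0.0.0/5 clear@5
  + 182.0.0.0/8 (H4) depth=8
  - 182.195.160.113/32 clear@32
  - 182.195.160.0/24 clear@24
  + 104.242.114.0/24 (H2) depth=24
  lookup 180.0.0.0: bits 101101 walk d0:-→d1:-→d2:-→d3:-→d4:-→d5:-→d6:H4 -> H4
  - 182.195.160.0/22 clear@22
  - 180.0.0.0/6 clear@6
  + 182.0.0.0/8 (H2) depth=8
  lookup 182.0.0.114: bits 10110110 walk d0:-→d1:-→d2:-→d3:-→d4:-→d5:-→d6:-→d7:-→d8:H2 -> H2
  + 128.0.0.0/1 (H4) depth=1
  + 104.242.114.64/26 (H3) depth=26
  lookup 177.185.16.106: bits 10110 walk d0:-→d1:H4→d2:-→d3:-→d4:-→d5:- -> H4
  lookup 182.0.0.1: bits 10110110 walk d0:-→d1:H4→d2:-→d3:-→d4:-→d5:-→d6:-→d7:-→d8:H2 -> H2

== LOOKUPS ==
["H0","H3","H3","H3","H4","H4","H3","H3","H4","H2","H4","H2"]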